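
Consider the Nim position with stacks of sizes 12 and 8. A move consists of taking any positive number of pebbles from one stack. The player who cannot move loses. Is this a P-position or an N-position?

N-position

Bitwise XOR of the heap sizes:
  1100  (12)
  1000  (8)
  ----
  0100  (4)
The nim-sum is 4 ≠ 0, so this is an N-position: the player to move can win.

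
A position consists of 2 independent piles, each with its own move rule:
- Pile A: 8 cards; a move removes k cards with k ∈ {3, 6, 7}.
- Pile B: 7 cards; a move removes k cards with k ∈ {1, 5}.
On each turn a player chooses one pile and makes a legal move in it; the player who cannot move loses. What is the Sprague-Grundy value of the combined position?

3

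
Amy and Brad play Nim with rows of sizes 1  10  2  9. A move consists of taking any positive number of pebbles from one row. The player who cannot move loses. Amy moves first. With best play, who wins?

Brad wins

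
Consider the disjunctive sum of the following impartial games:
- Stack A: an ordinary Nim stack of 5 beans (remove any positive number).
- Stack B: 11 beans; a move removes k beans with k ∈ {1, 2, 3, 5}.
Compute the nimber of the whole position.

6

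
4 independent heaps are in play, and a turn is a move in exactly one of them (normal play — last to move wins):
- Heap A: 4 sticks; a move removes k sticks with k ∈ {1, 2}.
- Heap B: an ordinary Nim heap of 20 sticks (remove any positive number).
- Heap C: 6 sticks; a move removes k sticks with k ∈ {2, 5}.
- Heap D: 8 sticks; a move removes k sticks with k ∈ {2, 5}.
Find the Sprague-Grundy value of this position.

20

Build the Grundy sequence for heap A with g(k) = mex{g(k−s) : s ∈ {1, 2}, s ≤ k}:
k:     0  1  2  3  4
g(k):  0  1  2  0  1
So g(4) = 1.
Heap B is a plain Nim heap of size 20, so its Grundy value is 20.
For heap C, compute g(0), g(1), … with moves {2, 5}:
g(0) = mex{} = 0
g(1) = mex{} = 0
g(2) = mex{0} = 1
g(3) = mex{0} = 1
g(4) = mex{1} = 0
g(5) = mex{0,1} = 2
g(6) = mex{0} = 1
So g(6) = 1.
Build the Grundy sequence for heap D with g(k) = mex{g(k−s) : s ∈ {2, 5}, s ≤ k}:
g(0) = mex{} = 0
g(1) = mex{} = 0
g(2) = mex{0} = 1
g(3) = mex{0} = 1
g(4) = mex{1} = 0
g(5) = mex{0,1} = 2
g(6) = mex{0} = 1
g(7) = mex{1,2} = 0
g(8) = mex{1} = 0
So g(8) = 0.
The value of a disjunctive sum is the nim-sum of the parts.
Combined value = 1 ⊕ 20 ⊕ 1 ⊕ 0 = 20.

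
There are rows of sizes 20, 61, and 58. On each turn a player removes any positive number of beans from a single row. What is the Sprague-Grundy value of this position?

19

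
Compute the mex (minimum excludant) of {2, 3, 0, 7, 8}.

1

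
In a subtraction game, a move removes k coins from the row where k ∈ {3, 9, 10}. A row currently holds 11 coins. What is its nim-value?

Compute g(0), g(1), … for moves {3, 9, 10}:
g(0) = mex{} = 0
g(1) = mex{} = 0
g(2) = mex{} = 0
g(3) = mex{0} = 1
g(4) = mex{0} = 1
g(5) = mex{0} = 1
g(6) = mex{1} = 0
g(7) = mex{1} = 0
g(8) = mex{1} = 0
g(9) = mex{0} = 1
g(10) = mex{0} = 1
g(11) = mex{0} = 1
So g(11) = 1.

1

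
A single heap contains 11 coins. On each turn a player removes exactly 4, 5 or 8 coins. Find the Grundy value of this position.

Compute g(0), g(1), … for moves {4, 5, 8}:
k:     0  1  2  3  4  5  6  7  8  9 10 11
g(k):  0  0  0  0  1  1  1  1  2  2  2  2
So g(11) = 2.

2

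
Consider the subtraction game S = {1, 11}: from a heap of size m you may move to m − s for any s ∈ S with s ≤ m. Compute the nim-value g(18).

0

Grundy values for subtraction set {1, 11}:
k:     0  1  2  3  4  5  6  7  8  9 10 11 12 13 14 15 16 17 18
g(k):  0  1  0  1  0  1  0  1  0  1  0  1  0  1  0  1  0  1  0
So g(18) = 0.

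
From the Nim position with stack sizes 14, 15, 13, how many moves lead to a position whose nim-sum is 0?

3

Write each in binary and XOR column by column:
  1110  (14)
  1111  (15)
  1101  (13)
  ----
  1100  (12)
The overall nim-sum is X = 12. A stack of size p has a winning move iff p XOR X < p (reduce it to p XOR X).
  14: 14 XOR 12 = 2 < 14 — winning move (to 2).
  15: 15 XOR 12 = 3 < 15 — winning move (to 3).
  13: 13 XOR 12 = 1 < 13 — winning move (to 1).
That gives 3 winning moves.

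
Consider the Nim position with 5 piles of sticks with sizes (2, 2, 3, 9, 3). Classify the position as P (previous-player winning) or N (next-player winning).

N-position

Compute the nim-sum pairwise:
2 XOR 2 = 0
0 XOR 3 = 3
3 XOR 9 = 10
10 XOR 3 = 9
The nim-sum is 9 ≠ 0, so this is an N-position: the player to move can win.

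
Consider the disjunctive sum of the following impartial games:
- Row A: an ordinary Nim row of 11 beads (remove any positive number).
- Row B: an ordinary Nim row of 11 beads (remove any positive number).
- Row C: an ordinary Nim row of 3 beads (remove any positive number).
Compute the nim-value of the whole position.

3

Row A is a plain Nim row of size 11, so its Grundy value is 11.
Row B is a plain Nim row of size 11, so its Grundy value is 11.
Row C is a plain Nim row of size 3, so its Grundy value is 3.
The value of a disjunctive sum is the nim-sum of the parts.
Combined value = 11 ⊕ 11 ⊕ 3 = 3.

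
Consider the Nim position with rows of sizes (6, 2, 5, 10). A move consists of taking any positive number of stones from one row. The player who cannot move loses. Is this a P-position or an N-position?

N-position

Bitwise XOR of the heap sizes:
  0110  (6)
  0010  (2)
  0101  (5)
  1010  (10)
  ----
  1011  (11)
The nim-sum is 11 ≠ 0, so this is an N-position: the player to move can win.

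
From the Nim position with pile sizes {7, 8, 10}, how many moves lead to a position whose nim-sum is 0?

1

Compute the nim-sum pairwise:
7 ⊕ 8 = 15
15 ⊕ 10 = 5
The overall nim-sum is X = 5. A pile of size p has a winning move iff p XOR X < p (reduce it to p XOR X).
  7: 7 XOR 5 = 2 < 7 — winning move (to 2).
  8: 8 XOR 5 = 13 ≥ 8 — no move.
  10: 10 XOR 5 = 15 ≥ 10 — no move.
That gives 1 winning move.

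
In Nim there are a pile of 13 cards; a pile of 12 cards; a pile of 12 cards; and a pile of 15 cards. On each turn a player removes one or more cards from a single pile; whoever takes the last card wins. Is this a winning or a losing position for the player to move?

Winning position

Nim-sum: 13 ⊕ 12 ⊕ 12 ⊕ 15 = 2.
The nim-sum is 2 ≠ 0, so this is an N-position: the player to move can win.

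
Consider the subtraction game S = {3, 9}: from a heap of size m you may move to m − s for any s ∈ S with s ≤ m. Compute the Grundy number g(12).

0

Compute g(0), g(1), … for moves {3, 9}:
g(0) = mex{} = 0
g(1) = mex{} = 0
g(2) = mex{} = 0
g(3) = mex{0} = 1
g(4) = mex{0} = 1
g(5) = mex{0} = 1
g(6) = mex{1} = 0
g(7) = mex{1} = 0
g(8) = mex{1} = 0
g(9) = mex{0} = 1
g(10) = mex{0} = 1
g(11) = mex{0} = 1
g(12) = mex{1} = 0
So g(12) = 0.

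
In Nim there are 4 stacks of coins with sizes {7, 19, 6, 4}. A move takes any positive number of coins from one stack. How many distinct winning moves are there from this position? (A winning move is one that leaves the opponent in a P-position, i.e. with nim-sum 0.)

1

In binary:
  00111  (7)
  10011  (19)
  00110  (6)
  00100  (4)
  -----
  10110  (22)
The overall nim-sum is X = 22. A stack of size p has a winning move iff p XOR X < p (reduce it to p XOR X).
  7: 7 XOR 22 = 17 ≥ 7 — no move.
  19: 19 XOR 22 = 5 < 19 — winning move (to 5).
  6: 6 XOR 22 = 16 ≥ 6 — no move.
  4: 4 XOR 22 = 18 ≥ 4 — no move.
That gives 1 winning move.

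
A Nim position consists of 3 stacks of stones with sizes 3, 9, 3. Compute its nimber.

Compute the nim-sum pairwise:
3 XOR 9 = 10
10 XOR 3 = 9

9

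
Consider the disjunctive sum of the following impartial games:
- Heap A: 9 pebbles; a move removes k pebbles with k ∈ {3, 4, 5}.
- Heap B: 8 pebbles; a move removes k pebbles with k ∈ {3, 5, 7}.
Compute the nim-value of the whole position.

For heap A, compute g(0), g(1), … with moves {3, 4, 5}:
k:     0  1  2  3  4  5  6  7  8  9
g(k):  0  0  0  1  1  1  2  2  0  0
So g(9) = 0.
For heap B, compute g(0), g(1), … with moves {3, 5, 7}:
g(0) = mex{} = 0
g(1) = mex{} = 0
g(2) = mex{} = 0
g(3) = mex{0} = 1
g(4) = mex{0} = 1
g(5) = mex{0} = 1
g(6) = mex{0,1} = 2
g(7) = mex{0,1} = 2
g(8) = mex{0,1} = 2
So g(8) = 2.
By the Sprague-Grundy theorem, the Grundy value of a sum of independent games is the XOR of the component values.
Combined value = 0 ⊕ 2 = 2.

2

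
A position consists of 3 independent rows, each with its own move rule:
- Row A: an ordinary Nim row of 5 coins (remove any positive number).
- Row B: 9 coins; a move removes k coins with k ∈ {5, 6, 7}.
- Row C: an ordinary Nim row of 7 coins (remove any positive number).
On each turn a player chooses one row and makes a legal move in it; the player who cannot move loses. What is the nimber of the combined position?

Row A is a plain Nim row of size 5, so its Grundy value is 5.
Grundy values for row B (subtraction set {5, 6, 7}):
k:     0  1  2  3  4  5  6  7  8  9
g(k):  0  0  0  0  0  1  1  1  1  1
So g(9) = 1.
Row C is a plain Nim row of size 7, so its Grundy value is 7.
By the Sprague-Grundy theorem, the Grundy value of a sum of independent games is the XOR of the component values.
Combined value = 5 ⊕ 1 ⊕ 7 = 3.

3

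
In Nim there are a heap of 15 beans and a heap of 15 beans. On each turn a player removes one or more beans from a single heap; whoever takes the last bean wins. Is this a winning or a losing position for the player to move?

Losing position

Compute the nim-sum pairwise:
15 ⊕ 15 = 0
The nim-sum is 0, so this is a P-position: the player to move is in a losing position under optimal play.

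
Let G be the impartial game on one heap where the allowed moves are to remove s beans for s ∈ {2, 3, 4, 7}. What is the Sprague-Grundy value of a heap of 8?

1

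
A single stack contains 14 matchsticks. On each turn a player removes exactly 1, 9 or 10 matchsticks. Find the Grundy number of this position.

Build the Grundy sequence with g(k) = mex{g(k−s) : s ∈ {1, 9, 10}, s ≤ k}:
g(0) = mex{} = 0
g(1) = mex{0} = 1
g(2) = mex{1} = 0
g(3) = mex{0} = 1
g(4) = mex{1} = 0
g(5) = mex{0} = 1
g(6) = mex{1} = 0
g(7) = mex{0} = 1
g(8) = mex{1} = 0
g(9) = mex{0} = 1
g(10) = mex{0,1} = 2
g(11) = mex{0,1,2} = 3
g(12) = mex{0,1,3} = 2
g(13) = mex{0,1,2} = 3
g(14) = mex{0,1,3} = 2
So g(14) = 2.

2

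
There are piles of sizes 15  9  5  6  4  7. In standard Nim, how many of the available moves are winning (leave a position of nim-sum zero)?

5

Compute the nim-sum pairwise:
15 ⊕ 9 = 6
6 ⊕ 5 = 3
3 ⊕ 6 = 5
5 ⊕ 4 = 1
1 ⊕ 7 = 6
The overall nim-sum is X = 6. A pile of size p has a winning move iff p XOR X < p (reduce it to p XOR X).
  15: 15 XOR 6 = 9 < 15 — winning move (to 9).
  9: 9 XOR 6 = 15 ≥ 9 — no move.
  5: 5 XOR 6 = 3 < 5 — winning move (to 3).
  6: 6 XOR 6 = 0 < 6 — winning move (to 0).
  4: 4 XOR 6 = 2 < 4 — winning move (to 2).
  7: 7 XOR 6 = 1 < 7 — winning move (to 1).
That gives 5 winning moves.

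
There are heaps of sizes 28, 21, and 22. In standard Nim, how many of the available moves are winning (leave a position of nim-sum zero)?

3

Bitwise XOR of the heap sizes:
  11100  (28)
  10101  (21)
  10110  (22)
  -----
  11111  (31)
The overall nim-sum is X = 31. A heap of size p has a winning move iff p XOR X < p (reduce it to p XOR X).
  28: 28 XOR 31 = 3 < 28 — winning move (to 3).
  21: 21 XOR 31 = 10 < 21 — winning move (to 10).
  22: 22 XOR 31 = 9 < 22 — winning move (to 9).
That gives 3 winning moves.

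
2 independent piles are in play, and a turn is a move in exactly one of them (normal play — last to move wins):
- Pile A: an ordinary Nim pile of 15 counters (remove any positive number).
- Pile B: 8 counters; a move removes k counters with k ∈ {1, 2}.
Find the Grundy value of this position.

13

Pile A is a plain Nim pile of size 15, so its Grundy value is 15.
Grundy values for pile B (subtraction set {1, 2}):
g(0) = mex{} = 0
g(1) = mex{0} = 1
g(2) = mex{0,1} = 2
g(3) = mex{1,2} = 0
g(4) = mex{0,2} = 1
g(5) = mex{0,1} = 2
g(6) = mex{1,2} = 0
g(7) = mex{0,2} = 1
g(8) = mex{0,1} = 2
So g(8) = 2.
The value of a disjunctive sum is the nim-sum of the parts.
Combined value = 15 ⊕ 2 = 13.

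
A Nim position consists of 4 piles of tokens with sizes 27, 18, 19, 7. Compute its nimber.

29

Compute the nim-sum pairwise:
27 XOR 18 = 9
9 XOR 19 = 26
26 XOR 7 = 29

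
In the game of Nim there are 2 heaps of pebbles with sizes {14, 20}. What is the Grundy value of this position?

26

Bitwise XOR of the heap sizes:
  01110  (14)
  10100  (20)
  -----
  11010  (26)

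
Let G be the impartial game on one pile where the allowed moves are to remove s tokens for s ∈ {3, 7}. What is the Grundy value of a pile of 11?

0

Compute g(0), g(1), … for moves {3, 7}:
k:     0  1  2  3  4  5  6  7  8  9 10 11
g(k):  0  0  0  1  1  1  0  2  2  1  0  0
So g(11) = 0.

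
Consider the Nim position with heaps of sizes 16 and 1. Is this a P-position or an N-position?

N-position

Nim-sum: 16 ⊕ 1 = 17.
The nim-sum is 17 ≠ 0, so this is an N-position: the player to move can win.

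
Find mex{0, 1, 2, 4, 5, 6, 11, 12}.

The values 0, 1, 2 are all present; 3 is the first non-negative integer missing from the set.

3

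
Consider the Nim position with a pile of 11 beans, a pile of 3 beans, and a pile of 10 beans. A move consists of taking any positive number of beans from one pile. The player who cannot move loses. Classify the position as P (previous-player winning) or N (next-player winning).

In binary:
  1011  (11)
  0011  (3)
  1010  (10)
  ----
  0010  (2)
The nim-sum is 2 ≠ 0, so this is an N-position: the player to move can win.

N-position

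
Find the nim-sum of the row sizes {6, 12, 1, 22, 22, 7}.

12

Compute the nim-sum pairwise:
6 ⊕ 12 = 10
10 ⊕ 1 = 11
11 ⊕ 22 = 29
29 ⊕ 22 = 11
11 ⊕ 7 = 12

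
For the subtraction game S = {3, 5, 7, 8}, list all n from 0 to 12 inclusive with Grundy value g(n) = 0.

Compute g(0), g(1), … for moves {3, 5, 7, 8}:
g(0) = mex{} = 0
g(1) = mex{} = 0
g(2) = mex{} = 0
g(3) = mex{0} = 1
g(4) = mex{0} = 1
g(5) = mex{0} = 1
g(6) = mex{0,1} = 2
g(7) = mex{0,1} = 2
g(8) = mex{0,1} = 2
g(9) = mex{0,1,2} = 3
g(10) = mex{0,1,2} = 3
g(11) = mex{1,2} = 0
g(12) = mex{1,2,3} = 0
The P-positions (g = 0) in 0..12 are 0, 1, 2, 11, 12.

0, 1, 2, 11, 12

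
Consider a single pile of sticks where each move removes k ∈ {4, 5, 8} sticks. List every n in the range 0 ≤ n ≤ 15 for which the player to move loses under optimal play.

0, 1, 2, 3, 12, 13, 14, 15

Compute g(0), g(1), … for moves {4, 5, 8}:
k:     0  1  2  3  4  5  6  7  8  9 10 11 12 13 14 15
g(k):  0  0  0  0  1  1  1  1  2  2  2  2  0  0  0  0
The P-positions (g = 0) in 0..15 are 0, 1, 2, 3, 12, 13, 14, 15.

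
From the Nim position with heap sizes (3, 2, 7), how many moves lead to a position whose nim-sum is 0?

1

Nim-sum: 3 ⊕ 2 ⊕ 7 = 6.
The overall nim-sum is X = 6. A heap of size p has a winning move iff p XOR X < p (reduce it to p XOR X).
  3: 3 XOR 6 = 5 ≥ 3 — no move.
  2: 2 XOR 6 = 4 ≥ 2 — no move.
  7: 7 XOR 6 = 1 < 7 — winning move (to 1).
That gives 1 winning move.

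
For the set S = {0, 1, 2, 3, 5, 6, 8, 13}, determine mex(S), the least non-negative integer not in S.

The values 0, 1, 2, 3 are all present; 4 is the first non-negative integer missing from the set.

4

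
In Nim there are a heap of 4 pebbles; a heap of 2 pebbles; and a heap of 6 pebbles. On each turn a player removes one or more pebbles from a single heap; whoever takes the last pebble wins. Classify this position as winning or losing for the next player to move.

Write each in binary and XOR column by column:
  100  (4)
  010  (2)
  110  (6)
  ---
  000  (0)
The nim-sum is 0, so this is a P-position: the player to move is in a losing position under optimal play.

Losing position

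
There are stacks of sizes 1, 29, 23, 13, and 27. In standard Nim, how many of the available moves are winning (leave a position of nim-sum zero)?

Bitwise XOR of the heap sizes:
  00001  (1)
  11101  (29)
  10111  (23)
  01101  (13)
  11011  (27)
  -----
  11101  (29)
The overall nim-sum is X = 29. A stack of size p has a winning move iff p XOR X < p (reduce it to p XOR X).
  1: 1 XOR 29 = 28 ≥ 1 — no move.
  29: 29 XOR 29 = 0 < 29 — winning move (to 0).
  23: 23 XOR 29 = 10 < 23 — winning move (to 10).
  13: 13 XOR 29 = 16 ≥ 13 — no move.
  27: 27 XOR 29 = 6 < 27 — winning move (to 6).
That gives 3 winning moves.

3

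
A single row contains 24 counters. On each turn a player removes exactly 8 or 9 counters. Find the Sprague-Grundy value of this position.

Build the Grundy sequence with g(k) = mex{g(k−s) : s ∈ {8, 9}, s ≤ k}:
k:     0  1  2  3  4  5  6  7  8  9 10 11 12 13 14 15 16 17 18 19 20 21 22 23 24
g(k):  0  0  0  0  0  0  0  0  1  1  1  1  1  1  1  1  2  0  0  0  0  0  0  0  0
So g(24) = 0.

0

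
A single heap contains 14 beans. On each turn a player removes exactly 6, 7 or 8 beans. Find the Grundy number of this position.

Build the Grundy sequence with g(k) = mex{g(k−s) : s ∈ {6, 7, 8}, s ≤ k}:
g(0) = mex{} = 0
g(1) = mex{} = 0
g(2) = mex{} = 0
g(3) = mex{} = 0
g(4) = mex{} = 0
g(5) = mex{} = 0
g(6) = mex{0} = 1
g(7) = mex{0} = 1
g(8) = mex{0} = 1
g(9) = mex{0} = 1
g(10) = mex{0} = 1
g(11) = mex{0} = 1
g(12) = mex{0,1} = 2
g(13) = mex{0,1} = 2
g(14) = mex{1} = 0
So g(14) = 0.

0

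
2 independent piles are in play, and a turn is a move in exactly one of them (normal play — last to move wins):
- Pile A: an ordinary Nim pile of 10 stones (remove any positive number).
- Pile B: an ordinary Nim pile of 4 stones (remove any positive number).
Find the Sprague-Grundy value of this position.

14

Pile A is a plain Nim pile of size 10, so its Grundy value is 10.
Pile B is a plain Nim pile of size 4, so its Grundy value is 4.
The value of a disjunctive sum is the nim-sum of the parts.
Combined value = 10 ⊕ 4 = 14.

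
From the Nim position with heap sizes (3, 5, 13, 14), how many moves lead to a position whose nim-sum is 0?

3

In binary:
  0011  (3)
  0101  (5)
  1101  (13)
  1110  (14)
  ----
  0101  (5)
The overall nim-sum is X = 5. A heap of size p has a winning move iff p XOR X < p (reduce it to p XOR X).
  3: 3 XOR 5 = 6 ≥ 3 — no move.
  5: 5 XOR 5 = 0 < 5 — winning move (to 0).
  13: 13 XOR 5 = 8 < 13 — winning move (to 8).
  14: 14 XOR 5 = 11 < 14 — winning move (to 11).
That gives 3 winning moves.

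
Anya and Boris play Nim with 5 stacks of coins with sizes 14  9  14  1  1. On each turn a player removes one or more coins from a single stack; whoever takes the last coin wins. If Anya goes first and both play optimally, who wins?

Bitwise XOR of the heap sizes:
  1110  (14)
  1001  (9)
  1110  (14)
  0001  (1)
  0001  (1)
  ----
  1001  (9)
The nim-sum is 9 ≠ 0, so this is an N-position: the player to move can win; Anya has a winning move.

Anya wins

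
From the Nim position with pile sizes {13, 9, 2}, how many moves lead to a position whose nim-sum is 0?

1

Compute the nim-sum pairwise:
13 ^ 9 = 4
4 ^ 2 = 6
The overall nim-sum is X = 6. A pile of size p has a winning move iff p XOR X < p (reduce it to p XOR X).
  13: 13 XOR 6 = 11 < 13 — winning move (to 11).
  9: 9 XOR 6 = 15 ≥ 9 — no move.
  2: 2 XOR 6 = 4 ≥ 2 — no move.
That gives 1 winning move.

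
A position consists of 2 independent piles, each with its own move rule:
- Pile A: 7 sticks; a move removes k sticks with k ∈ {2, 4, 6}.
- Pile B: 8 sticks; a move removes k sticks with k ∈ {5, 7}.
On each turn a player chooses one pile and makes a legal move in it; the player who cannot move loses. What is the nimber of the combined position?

2

Grundy values for pile A (subtraction set {2, 4, 6}):
g(0) = mex{} = 0
g(1) = mex{} = 0
g(2) = mex{0} = 1
g(3) = mex{0} = 1
g(4) = mex{0,1} = 2
g(5) = mex{0,1} = 2
g(6) = mex{0,1,2} = 3
g(7) = mex{0,1,2} = 3
So g(7) = 3.
Grundy values for pile B (subtraction set {5, 7}):
k:     0  1  2  3  4  5  6  7  8
g(k):  0  0  0  0  0  1  1  1  1
So g(8) = 1.
The value of a disjunctive sum is the nim-sum of the parts.
Combined value = 3 XOR 1 = 2.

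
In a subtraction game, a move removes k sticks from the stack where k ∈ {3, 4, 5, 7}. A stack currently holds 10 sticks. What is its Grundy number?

0

Build the Grundy sequence with g(k) = mex{g(k−s) : s ∈ {3, 4, 5, 7}, s ≤ k}:
g(0) = mex{} = 0
g(1) = mex{} = 0
g(2) = mex{} = 0
g(3) = mex{0} = 1
g(4) = mex{0} = 1
g(5) = mex{0} = 1
g(6) = mex{0,1} = 2
g(7) = mex{0,1} = 2
g(8) = mex{0,1} = 2
g(9) = mex{0,1,2} = 3
g(10) = mex{1,2} = 0
So g(10) = 0.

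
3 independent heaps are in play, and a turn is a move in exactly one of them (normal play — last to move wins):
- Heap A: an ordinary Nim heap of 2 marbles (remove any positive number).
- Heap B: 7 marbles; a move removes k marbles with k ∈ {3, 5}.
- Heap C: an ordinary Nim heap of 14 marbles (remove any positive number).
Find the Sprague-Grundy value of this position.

14

Heap A is a plain Nim heap of size 2, so its Grundy value is 2.
For heap B, compute g(0), g(1), … with moves {3, 5}:
g(0) = mex{} = 0
g(1) = mex{} = 0
g(2) = mex{} = 0
g(3) = mex{0} = 1
g(4) = mex{0} = 1
g(5) = mex{0} = 1
g(6) = mex{0,1} = 2
g(7) = mex{0,1} = 2
So g(7) = 2.
Heap C is a plain Nim heap of size 14, so its Grundy value is 14.
The value of a disjunctive sum is the nim-sum of the parts.
Combined value = 2 XOR 2 XOR 14 = 14.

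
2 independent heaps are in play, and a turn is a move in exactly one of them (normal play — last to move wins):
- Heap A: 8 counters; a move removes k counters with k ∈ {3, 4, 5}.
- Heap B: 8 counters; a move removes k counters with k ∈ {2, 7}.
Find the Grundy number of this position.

For heap A, compute g(0), g(1), … with moves {3, 4, 5}:
g(0) = mex{} = 0
g(1) = mex{} = 0
g(2) = mex{} = 0
g(3) = mex{0} = 1
g(4) = mex{0} = 1
g(5) = mex{0} = 1
g(6) = mex{0,1} = 2
g(7) = mex{0,1} = 2
g(8) = mex{1} = 0
So g(8) = 0.
Grundy values for heap B (subtraction set {2, 7}):
k:     0  1  2  3  4  5  6  7  8
g(k):  0  0  1  1  0  0  1  1  2
So g(8) = 2.
The value of a disjunctive sum is the nim-sum of the parts.
Combined value = 0 XOR 2 = 2.

2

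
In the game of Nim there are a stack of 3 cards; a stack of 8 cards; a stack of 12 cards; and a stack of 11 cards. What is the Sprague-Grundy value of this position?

Nim-sum: 3 ^ 8 ^ 12 ^ 11 = 12.

12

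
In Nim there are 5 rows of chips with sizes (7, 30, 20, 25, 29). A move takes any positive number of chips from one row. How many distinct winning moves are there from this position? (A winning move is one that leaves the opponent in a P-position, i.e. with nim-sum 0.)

Nim-sum: 7 XOR 30 XOR 20 XOR 25 XOR 29 = 9.
The overall nim-sum is X = 9. A row of size p has a winning move iff p XOR X < p (reduce it to p XOR X).
  7: 7 XOR 9 = 14 ≥ 7 — no move.
  30: 30 XOR 9 = 23 < 30 — winning move (to 23).
  20: 20 XOR 9 = 29 ≥ 20 — no move.
  25: 25 XOR 9 = 16 < 25 — winning move (to 16).
  29: 29 XOR 9 = 20 < 29 — winning move (to 20).
That gives 3 winning moves.

3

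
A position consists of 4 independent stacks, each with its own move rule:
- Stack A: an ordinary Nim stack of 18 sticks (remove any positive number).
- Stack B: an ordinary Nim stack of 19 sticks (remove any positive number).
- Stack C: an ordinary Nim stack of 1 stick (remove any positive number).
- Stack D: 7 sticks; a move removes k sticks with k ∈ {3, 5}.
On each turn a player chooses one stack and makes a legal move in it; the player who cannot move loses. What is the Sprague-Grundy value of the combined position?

2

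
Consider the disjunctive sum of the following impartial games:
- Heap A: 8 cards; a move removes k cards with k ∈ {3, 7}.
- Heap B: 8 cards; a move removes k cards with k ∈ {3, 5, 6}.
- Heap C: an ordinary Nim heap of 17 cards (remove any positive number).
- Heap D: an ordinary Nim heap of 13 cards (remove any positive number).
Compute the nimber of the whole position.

28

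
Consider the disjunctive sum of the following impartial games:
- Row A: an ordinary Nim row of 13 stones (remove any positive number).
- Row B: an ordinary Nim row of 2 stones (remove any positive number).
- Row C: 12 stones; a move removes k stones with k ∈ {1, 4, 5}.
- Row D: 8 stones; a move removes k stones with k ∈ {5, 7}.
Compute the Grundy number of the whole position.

Row A is a plain Nim row of size 13, so its Grundy value is 13.
Row B is a plain Nim row of size 2, so its Grundy value is 2.
Build the Grundy sequence for row C with g(k) = mex{g(k−s) : s ∈ {1, 4, 5}, s ≤ k}:
k:     0  1  2  3  4  5  6  7  8  9 10 11 12
g(k):  0  1  0  1  2  3  2  3  0  1  0  1  2
So g(12) = 2.
Grundy values for row D (subtraction set {5, 7}):
g(0) = mex{} = 0
g(1) = mex{} = 0
g(2) = mex{} = 0
g(3) = mex{} = 0
g(4) = mex{} = 0
g(5) = mex{0} = 1
g(6) = mex{0} = 1
g(7) = mex{0} = 1
g(8) = mex{0} = 1
So g(8) = 1.
By the Sprague-Grundy theorem, the Grundy value of a sum of independent games is the XOR of the component values.
Combined value = 13 ⊕ 2 ⊕ 2 ⊕ 1 = 12.

12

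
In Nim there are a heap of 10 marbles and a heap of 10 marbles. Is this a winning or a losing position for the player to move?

Nim-sum: 10 XOR 10 = 0.
The nim-sum is 0, so this is a P-position: the player to move is in a losing position under optimal play.

Losing position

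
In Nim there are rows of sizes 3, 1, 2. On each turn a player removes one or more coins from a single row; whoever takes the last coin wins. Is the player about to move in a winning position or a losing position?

Write each in binary and XOR column by column:
  11  (3)
  01  (1)
  10  (2)
  --
  00  (0)
The nim-sum is 0, so this is a P-position: the player to move is in a losing position under optimal play.

Losing position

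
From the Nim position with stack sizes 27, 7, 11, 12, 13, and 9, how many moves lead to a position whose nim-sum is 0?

Compute the nim-sum pairwise:
27 ⊕ 7 = 28
28 ⊕ 11 = 23
23 ⊕ 12 = 27
27 ⊕ 13 = 22
22 ⊕ 9 = 31
The overall nim-sum is X = 31. A stack of size p has a winning move iff p XOR X < p (reduce it to p XOR X).
  27: 27 XOR 31 = 4 < 27 — winning move (to 4).
  7: 7 XOR 31 = 24 ≥ 7 — no move.
  11: 11 XOR 31 = 20 ≥ 11 — no move.
  12: 12 XOR 31 = 19 ≥ 12 — no move.
  13: 13 XOR 31 = 18 ≥ 13 — no move.
  9: 9 XOR 31 = 22 ≥ 9 — no move.
That gives 1 winning move.

1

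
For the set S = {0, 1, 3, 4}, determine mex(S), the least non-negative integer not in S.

2

The values 0, 1 are all present; 2 is the first non-negative integer missing from the set.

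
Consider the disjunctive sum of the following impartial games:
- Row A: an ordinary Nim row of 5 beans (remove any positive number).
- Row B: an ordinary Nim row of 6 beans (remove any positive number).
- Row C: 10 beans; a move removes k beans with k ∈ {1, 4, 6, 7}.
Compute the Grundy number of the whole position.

Row A is a plain Nim row of size 5, so its Grundy value is 5.
Row B is a plain Nim row of size 6, so its Grundy value is 6.
Build the Grundy sequence for row C with g(k) = mex{g(k−s) : s ∈ {1, 4, 6, 7}, s ≤ k}:
k:     0  1  2  3  4  5  6  7  8  9 10
g(k):  0  1  0  1  2  0  1  2  3  2  0
So g(10) = 0.
By the Sprague-Grundy theorem, the Grundy value of a sum of independent games is the XOR of the component values.
Combined value = 5 XOR 6 XOR 0 = 3.

3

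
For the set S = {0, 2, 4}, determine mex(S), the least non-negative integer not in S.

0 is in the set but 1 is not, so the mex is 1.

1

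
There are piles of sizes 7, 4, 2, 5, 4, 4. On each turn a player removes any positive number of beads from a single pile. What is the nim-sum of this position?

4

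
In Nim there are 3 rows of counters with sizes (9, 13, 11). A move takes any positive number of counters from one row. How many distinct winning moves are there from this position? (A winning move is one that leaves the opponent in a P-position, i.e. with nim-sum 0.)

Nim-sum: 9 ^ 13 ^ 11 = 15.
The overall nim-sum is X = 15. A row of size p has a winning move iff p XOR X < p (reduce it to p XOR X).
  9: 9 XOR 15 = 6 < 9 — winning move (to 6).
  13: 13 XOR 15 = 2 < 13 — winning move (to 2).
  11: 11 XOR 15 = 4 < 11 — winning move (to 4).
That gives 3 winning moves.

3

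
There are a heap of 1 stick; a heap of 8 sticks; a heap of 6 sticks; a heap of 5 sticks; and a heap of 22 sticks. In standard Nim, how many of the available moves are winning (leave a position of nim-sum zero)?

1

Write each in binary and XOR column by column:
  00001  (1)
  01000  (8)
  00110  (6)
  00101  (5)
  10110  (22)
  -----
  11100  (28)
The overall nim-sum is X = 28. A heap of size p has a winning move iff p XOR X < p (reduce it to p XOR X).
  1: 1 XOR 28 = 29 ≥ 1 — no move.
  8: 8 XOR 28 = 20 ≥ 8 — no move.
  6: 6 XOR 28 = 26 ≥ 6 — no move.
  5: 5 XOR 28 = 25 ≥ 5 — no move.
  22: 22 XOR 28 = 10 < 22 — winning move (to 10).
That gives 1 winning move.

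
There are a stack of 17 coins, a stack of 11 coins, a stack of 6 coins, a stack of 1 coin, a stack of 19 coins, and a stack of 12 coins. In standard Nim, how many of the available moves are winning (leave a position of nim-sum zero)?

3

Compute the nim-sum pairwise:
17 ⊕ 11 = 26
26 ⊕ 6 = 28
28 ⊕ 1 = 29
29 ⊕ 19 = 14
14 ⊕ 12 = 2
The overall nim-sum is X = 2. A stack of size p has a winning move iff p XOR X < p (reduce it to p XOR X).
  17: 17 XOR 2 = 19 ≥ 17 — no move.
  11: 11 XOR 2 = 9 < 11 — winning move (to 9).
  6: 6 XOR 2 = 4 < 6 — winning move (to 4).
  1: 1 XOR 2 = 3 ≥ 1 — no move.
  19: 19 XOR 2 = 17 < 19 — winning move (to 17).
  12: 12 XOR 2 = 14 ≥ 12 — no move.
That gives 3 winning moves.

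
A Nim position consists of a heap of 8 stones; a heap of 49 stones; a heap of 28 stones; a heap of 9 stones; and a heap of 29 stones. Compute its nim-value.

49

Nim-sum: 8 XOR 49 XOR 28 XOR 9 XOR 29 = 49.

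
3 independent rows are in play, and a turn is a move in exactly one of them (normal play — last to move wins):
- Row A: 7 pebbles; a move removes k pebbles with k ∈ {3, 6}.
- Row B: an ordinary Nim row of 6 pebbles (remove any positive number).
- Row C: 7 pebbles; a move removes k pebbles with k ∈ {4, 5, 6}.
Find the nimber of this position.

5

Build the Grundy sequence for row A with g(k) = mex{g(k−s) : s ∈ {3, 6}, s ≤ k}:
k:     0  1  2  3  4  5  6  7
g(k):  0  0  0  1  1  1  2  2
So g(7) = 2.
Row B is a plain Nim row of size 6, so its Grundy value is 6.
Grundy values for row C (subtraction set {4, 5, 6}):
g(0) = mex{} = 0
g(1) = mex{} = 0
g(2) = mex{} = 0
g(3) = mex{} = 0
g(4) = mex{0} = 1
g(5) = mex{0} = 1
g(6) = mex{0} = 1
g(7) = mex{0} = 1
So g(7) = 1.
The value of a disjunctive sum is the nim-sum of the parts.
Combined value = 2 ⊕ 6 ⊕ 1 = 5.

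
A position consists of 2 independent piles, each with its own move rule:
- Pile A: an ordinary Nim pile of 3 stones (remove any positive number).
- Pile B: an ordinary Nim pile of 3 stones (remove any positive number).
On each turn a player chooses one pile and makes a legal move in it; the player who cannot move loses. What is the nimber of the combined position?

0

Pile A is a plain Nim pile of size 3, so its Grundy value is 3.
Pile B is a plain Nim pile of size 3, so its Grundy value is 3.
By the Sprague-Grundy theorem, the Grundy value of a sum of independent games is the XOR of the component values.
Combined value = 3 ⊕ 3 = 0.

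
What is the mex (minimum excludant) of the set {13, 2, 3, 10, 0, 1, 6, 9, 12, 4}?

The values 0, 1, 2, 3, 4 are all present; 5 is the first non-negative integer missing from the set.

5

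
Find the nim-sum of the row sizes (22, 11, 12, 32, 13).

60

Bitwise XOR of the heap sizes:
  010110  (22)
  001011  (11)
  001100  (12)
  100000  (32)
  001101  (13)
  ------
  111100  (60)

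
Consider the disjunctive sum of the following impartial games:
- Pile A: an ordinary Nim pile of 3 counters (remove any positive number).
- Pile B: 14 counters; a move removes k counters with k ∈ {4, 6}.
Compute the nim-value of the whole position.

2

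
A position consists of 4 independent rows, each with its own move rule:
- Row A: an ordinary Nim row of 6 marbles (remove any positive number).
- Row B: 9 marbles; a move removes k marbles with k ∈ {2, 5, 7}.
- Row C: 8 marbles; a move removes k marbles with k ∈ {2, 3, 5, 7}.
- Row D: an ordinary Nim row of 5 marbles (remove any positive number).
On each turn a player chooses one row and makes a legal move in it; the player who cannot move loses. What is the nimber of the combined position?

5

Row A is a plain Nim row of size 6, so its Grundy value is 6.
Build the Grundy sequence for row B with g(k) = mex{g(k−s) : s ∈ {2, 5, 7}, s ≤ k}:
g(0) = mex{} = 0
g(1) = mex{} = 0
g(2) = mex{0} = 1
g(3) = mex{0} = 1
g(4) = mex{1} = 0
g(5) = mex{0,1} = 2
g(6) = mex{0} = 1
g(7) = mex{0,1,2} = 3
g(8) = mex{0,1} = 2
g(9) = mex{0,1,3} = 2
So g(9) = 2.
For row C, compute g(0), g(1), … with moves {2, 3, 5, 7}:
k:     0  1  2  3  4  5  6  7  8
g(k):  0  0  1  1  2  2  3  3  4
So g(8) = 4.
Row D is a plain Nim row of size 5, so its Grundy value is 5.
By the Sprague-Grundy theorem, the Grundy value of a sum of independent games is the XOR of the component values.
Combined value = 6 ⊕ 2 ⊕ 4 ⊕ 5 = 5.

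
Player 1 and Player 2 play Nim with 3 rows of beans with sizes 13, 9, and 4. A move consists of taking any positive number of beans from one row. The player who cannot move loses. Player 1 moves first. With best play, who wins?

Compute the nim-sum pairwise:
13 XOR 9 = 4
4 XOR 4 = 0
The nim-sum is 0, so this is a P-position: the player to move is in a losing position under optimal play; Player 1 is about to move from it and so loses — Player 2 wins.

Player 2 wins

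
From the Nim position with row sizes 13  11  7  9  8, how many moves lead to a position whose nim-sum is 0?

In binary:
  1101  (13)
  1011  (11)
  0111  (7)
  1001  (9)
  1000  (8)
  ----
  0000  (0)
The nim-sum is already 0, so every move leaves a nonzero nim-sum — there are no winning moves.

0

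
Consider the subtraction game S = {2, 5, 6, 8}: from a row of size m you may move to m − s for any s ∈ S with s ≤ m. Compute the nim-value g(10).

3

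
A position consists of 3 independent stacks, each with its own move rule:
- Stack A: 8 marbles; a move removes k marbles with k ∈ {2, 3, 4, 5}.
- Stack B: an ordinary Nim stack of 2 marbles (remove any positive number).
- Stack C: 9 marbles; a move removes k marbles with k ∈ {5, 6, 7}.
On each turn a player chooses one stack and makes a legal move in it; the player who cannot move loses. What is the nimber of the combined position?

Build the Grundy sequence for stack A with g(k) = mex{g(k−s) : s ∈ {2, 3, 4, 5}, s ≤ k}:
g(0) = mex{} = 0
g(1) = mex{} = 0
g(2) = mex{0} = 1
g(3) = mex{0} = 1
g(4) = mex{0,1} = 2
g(5) = mex{0,1} = 2
g(6) = mex{0,1,2} = 3
g(7) = mex{1,2} = 0
g(8) = mex{1,2,3} = 0
So g(8) = 0.
Stack B is a plain Nim stack of size 2, so its Grundy value is 2.
Grundy values for stack C (subtraction set {5, 6, 7}):
g(0) = mex{} = 0
g(1) = mex{} = 0
g(2) = mex{} = 0
g(3) = mex{} = 0
g(4) = mex{} = 0
g(5) = mex{0} = 1
g(6) = mex{0} = 1
g(7) = mex{0} = 1
g(8) = mex{0} = 1
g(9) = mex{0} = 1
So g(9) = 1.
The value of a disjunctive sum is the nim-sum of the parts.
Combined value = 0 XOR 2 XOR 1 = 3.

3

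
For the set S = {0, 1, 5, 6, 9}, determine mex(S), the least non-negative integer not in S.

The values 0, 1 are all present; 2 is the first non-negative integer missing from the set.

2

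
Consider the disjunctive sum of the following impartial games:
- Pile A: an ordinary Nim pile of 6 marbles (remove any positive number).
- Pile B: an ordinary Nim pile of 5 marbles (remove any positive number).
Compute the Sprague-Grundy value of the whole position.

Pile A is a plain Nim pile of size 6, so its Grundy value is 6.
Pile B is a plain Nim pile of size 5, so its Grundy value is 5.
The value of a disjunctive sum is the nim-sum of the parts.
Combined value = 6 XOR 5 = 3.

3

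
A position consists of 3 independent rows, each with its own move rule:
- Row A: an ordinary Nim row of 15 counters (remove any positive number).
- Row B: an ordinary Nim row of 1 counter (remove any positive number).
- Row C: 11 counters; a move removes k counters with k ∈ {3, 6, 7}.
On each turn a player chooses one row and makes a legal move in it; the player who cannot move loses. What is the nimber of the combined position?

14

Row A is a plain Nim row of size 15, so its Grundy value is 15.
Row B is a plain Nim row of size 1, so its Grundy value is 1.
Grundy values for row C (subtraction set {3, 6, 7}):
k:     0  1  2  3  4  5  6  7  8  9 10 11
g(k):  0  0  0  1  1  1  2  2  2  3  0  0
So g(11) = 0.
The value of a disjunctive sum is the nim-sum of the parts.
Combined value = 15 ⊕ 1 ⊕ 0 = 14.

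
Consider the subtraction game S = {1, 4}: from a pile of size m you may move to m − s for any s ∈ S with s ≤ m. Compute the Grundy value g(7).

0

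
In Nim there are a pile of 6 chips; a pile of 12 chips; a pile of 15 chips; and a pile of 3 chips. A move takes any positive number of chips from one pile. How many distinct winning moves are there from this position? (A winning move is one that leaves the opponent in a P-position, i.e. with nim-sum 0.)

In binary:
  0110  (6)
  1100  (12)
  1111  (15)
  0011  (3)
  ----
  0110  (6)
The overall nim-sum is X = 6. A pile of size p has a winning move iff p XOR X < p (reduce it to p XOR X).
  6: 6 XOR 6 = 0 < 6 — winning move (to 0).
  12: 12 XOR 6 = 10 < 12 — winning move (to 10).
  15: 15 XOR 6 = 9 < 15 — winning move (to 9).
  3: 3 XOR 6 = 5 ≥ 3 — no move.
That gives 3 winning moves.

3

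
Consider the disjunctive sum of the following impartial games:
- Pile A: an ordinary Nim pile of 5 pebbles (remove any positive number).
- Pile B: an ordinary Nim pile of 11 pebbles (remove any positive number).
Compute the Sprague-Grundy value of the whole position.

Pile A is a plain Nim pile of size 5, so its Grundy value is 5.
Pile B is a plain Nim pile of size 11, so its Grundy value is 11.
By the Sprague-Grundy theorem, the Grundy value of a sum of independent games is the XOR of the component values.
Combined value = 5 XOR 11 = 14.

14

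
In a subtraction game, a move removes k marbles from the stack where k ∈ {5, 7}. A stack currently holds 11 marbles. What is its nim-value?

2

Grundy values for subtraction set {5, 7}:
g(0) = mex{} = 0
g(1) = mex{} = 0
g(2) = mex{} = 0
g(3) = mex{} = 0
g(4) = mex{} = 0
g(5) = mex{0} = 1
g(6) = mex{0} = 1
g(7) = mex{0} = 1
g(8) = mex{0} = 1
g(9) = mex{0} = 1
g(10) = mex{0,1} = 2
g(11) = mex{0,1} = 2
So g(11) = 2.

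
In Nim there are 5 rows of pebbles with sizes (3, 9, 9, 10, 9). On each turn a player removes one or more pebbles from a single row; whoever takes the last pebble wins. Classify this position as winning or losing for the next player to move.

Losing position

Write each in binary and XOR column by column:
  0011  (3)
  1001  (9)
  1001  (9)
  1010  (10)
  1001  (9)
  ----
  0000  (0)
The nim-sum is 0, so this is a P-position: the player to move is in a losing position under optimal play.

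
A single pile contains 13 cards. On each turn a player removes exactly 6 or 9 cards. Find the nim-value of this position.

2

Compute g(0), g(1), … for moves {6, 9}:
g(0) = mex{} = 0
g(1) = mex{} = 0
g(2) = mex{} = 0
g(3) = mex{} = 0
g(4) = mex{} = 0
g(5) = mex{} = 0
g(6) = mex{0} = 1
g(7) = mex{0} = 1
g(8) = mex{0} = 1
g(9) = mex{0} = 1
g(10) = mex{0} = 1
g(11) = mex{0} = 1
g(12) = mex{0,1} = 2
g(13) = mex{0,1} = 2
So g(13) = 2.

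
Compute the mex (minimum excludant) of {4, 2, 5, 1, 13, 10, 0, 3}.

The values 0, 1, 2, 3, 4, 5 are all present; 6 is the first non-negative integer missing from the set.

6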